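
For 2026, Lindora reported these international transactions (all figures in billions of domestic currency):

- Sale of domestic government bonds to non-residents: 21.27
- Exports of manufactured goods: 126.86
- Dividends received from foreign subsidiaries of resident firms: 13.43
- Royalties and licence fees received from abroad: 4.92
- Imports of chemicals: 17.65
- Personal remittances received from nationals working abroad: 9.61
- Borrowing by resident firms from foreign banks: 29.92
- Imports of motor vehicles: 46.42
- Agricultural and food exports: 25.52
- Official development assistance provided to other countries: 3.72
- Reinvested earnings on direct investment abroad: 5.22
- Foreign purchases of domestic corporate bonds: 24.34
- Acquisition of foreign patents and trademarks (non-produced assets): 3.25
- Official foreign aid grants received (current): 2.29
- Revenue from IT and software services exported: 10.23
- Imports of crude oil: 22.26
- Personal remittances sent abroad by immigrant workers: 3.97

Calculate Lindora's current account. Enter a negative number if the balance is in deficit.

Goods: 25.52 - 22.26 - 46.42 - 17.65 + 126.86 = 66.05
Services: 4.92 + 10.23 = 15.15
Primary income: 13.43 + 5.22 = 18.65
Secondary income: 2.29 + 9.61 - 3.72 - 3.97 = 4.21
Current account = 66.05 + 15.15 + 18.65 + 4.21 = 104.06
(Excluded from the current account — financial account: sale of domestic government bonds to non-residents 21.27, borrowing by resident firms from foreign banks 29.92, foreign purchases of domestic corporate bonds 24.34; capital account: acquisition of foreign patents and trademarks (non-produced assets) 3.25.)

104.06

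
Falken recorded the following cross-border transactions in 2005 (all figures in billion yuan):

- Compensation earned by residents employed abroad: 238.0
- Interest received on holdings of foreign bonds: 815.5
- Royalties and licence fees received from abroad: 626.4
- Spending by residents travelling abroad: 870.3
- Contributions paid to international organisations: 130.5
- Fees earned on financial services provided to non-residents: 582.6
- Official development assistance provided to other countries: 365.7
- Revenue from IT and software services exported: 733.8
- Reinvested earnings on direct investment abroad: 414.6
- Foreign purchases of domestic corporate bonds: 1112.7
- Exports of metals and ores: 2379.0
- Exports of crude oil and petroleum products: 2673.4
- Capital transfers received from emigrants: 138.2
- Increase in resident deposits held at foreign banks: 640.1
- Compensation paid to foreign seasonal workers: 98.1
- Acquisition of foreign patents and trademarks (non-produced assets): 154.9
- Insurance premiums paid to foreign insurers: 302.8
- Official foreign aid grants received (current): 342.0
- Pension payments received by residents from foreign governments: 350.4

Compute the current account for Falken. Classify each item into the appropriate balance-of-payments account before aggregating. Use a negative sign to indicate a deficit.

Goods: 2379.0 + 2673.4 = 5052.4
Services: 582.6 + 626.4 - 870.3 + 733.8 - 302.8 = 769.7
Primary income: 414.6 + 815.5 + 238.0 - 98.1 = 1370.0
Secondary income: -365.7 + 342.0 + 350.4 - 130.5 = 196.2
Current account = 5052.4 + 769.7 + 1370.0 + 196.2 = 7388.3
(Excluded from the current account — financial account: foreign purchases of domestic corporate bonds 1112.7, increase in resident deposits held at foreign banks 640.1; capital account: capital transfers received from emigrants 138.2, acquisition of foreign patents and trademarks (non-produced assets) 154.9.)

7388.3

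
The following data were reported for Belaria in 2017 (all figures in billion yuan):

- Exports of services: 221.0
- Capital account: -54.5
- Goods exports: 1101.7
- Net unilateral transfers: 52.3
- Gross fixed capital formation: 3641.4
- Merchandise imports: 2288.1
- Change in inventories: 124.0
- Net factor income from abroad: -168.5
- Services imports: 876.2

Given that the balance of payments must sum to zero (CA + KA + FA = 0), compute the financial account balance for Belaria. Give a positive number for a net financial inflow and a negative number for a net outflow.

2012.3

Goods balance = 1101.7 - 2288.1 = -1186.4
Services balance = 221.0 - 876.2 = -655.2
Trade balance (goods + services) = -1186.4 + (-655.2) = -1841.6
Net primary income = -168.5
Net secondary income = 52.3
Current account = -1841.6 + (-168.5) + 52.3 = -1957.8
Financial account = -(-1957.8 + (-54.5)) = 2012.3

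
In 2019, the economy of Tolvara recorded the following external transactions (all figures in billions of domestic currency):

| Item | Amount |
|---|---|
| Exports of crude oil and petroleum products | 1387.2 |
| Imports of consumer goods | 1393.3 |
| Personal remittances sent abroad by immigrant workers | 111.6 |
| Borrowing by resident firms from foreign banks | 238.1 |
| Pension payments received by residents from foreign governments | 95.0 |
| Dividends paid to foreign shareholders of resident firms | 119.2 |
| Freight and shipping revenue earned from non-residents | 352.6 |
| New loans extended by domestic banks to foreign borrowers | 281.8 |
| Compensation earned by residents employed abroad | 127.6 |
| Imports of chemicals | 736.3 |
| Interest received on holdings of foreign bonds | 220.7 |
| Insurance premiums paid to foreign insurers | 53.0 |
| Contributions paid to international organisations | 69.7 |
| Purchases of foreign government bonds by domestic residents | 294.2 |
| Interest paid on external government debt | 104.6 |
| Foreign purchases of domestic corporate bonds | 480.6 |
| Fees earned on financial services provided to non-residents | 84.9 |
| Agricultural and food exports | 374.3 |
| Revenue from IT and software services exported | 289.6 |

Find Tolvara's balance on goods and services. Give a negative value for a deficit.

306.0

Goods: 1387.2 - 736.3 + 374.3 - 1393.3 = -368.1
Services: -53.0 + 84.9 + 352.6 + 289.6 = 674.1
Trade balance = -368.1 + 674.1 = 306.0
(Excluded from the trade balance — secondary income: personal remittances sent abroad by immigrant workers 111.6, pension payments received by residents from foreign governments 95.0, contributions paid to international organisations 69.7; financial account: borrowing by resident firms from foreign banks 238.1, new loans extended by domestic banks to foreign borrowers 281.8, purchases of foreign government bonds by domestic residents 294.2, foreign purchases of domestic corporate bonds 480.6; primary income: dividends paid to foreign shareholders of resident firms 119.2, compensation earned by residents employed abroad 127.6, interest received on holdings of foreign bonds 220.7, interest paid on external government debt 104.6.)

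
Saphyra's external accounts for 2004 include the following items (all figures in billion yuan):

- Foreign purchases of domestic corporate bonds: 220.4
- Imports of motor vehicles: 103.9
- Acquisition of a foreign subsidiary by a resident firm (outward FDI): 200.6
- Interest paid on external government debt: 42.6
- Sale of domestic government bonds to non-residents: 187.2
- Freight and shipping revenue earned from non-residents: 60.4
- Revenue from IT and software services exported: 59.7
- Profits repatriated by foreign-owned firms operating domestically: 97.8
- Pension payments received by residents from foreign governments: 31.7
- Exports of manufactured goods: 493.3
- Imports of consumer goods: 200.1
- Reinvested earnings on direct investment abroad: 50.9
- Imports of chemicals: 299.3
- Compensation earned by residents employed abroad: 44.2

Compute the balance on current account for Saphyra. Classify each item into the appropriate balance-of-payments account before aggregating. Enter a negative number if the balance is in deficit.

Goods: -200.1 - 103.9 + 493.3 - 299.3 = -110.0
Services: 59.7 + 60.4 = 120.1
Primary income: 44.2 - 97.8 + 50.9 - 42.6 = -45.3
Secondary income: 31.7
Current account = (-110.0) + 120.1 + (-45.3) + 31.7 = -3.5
(Excluded from the current account — financial account: foreign purchases of domestic corporate bonds 220.4, acquisition of a foreign subsidiary by a resident firm (outward FDI) 200.6, sale of domestic government bonds to non-residents 187.2.)

-3.5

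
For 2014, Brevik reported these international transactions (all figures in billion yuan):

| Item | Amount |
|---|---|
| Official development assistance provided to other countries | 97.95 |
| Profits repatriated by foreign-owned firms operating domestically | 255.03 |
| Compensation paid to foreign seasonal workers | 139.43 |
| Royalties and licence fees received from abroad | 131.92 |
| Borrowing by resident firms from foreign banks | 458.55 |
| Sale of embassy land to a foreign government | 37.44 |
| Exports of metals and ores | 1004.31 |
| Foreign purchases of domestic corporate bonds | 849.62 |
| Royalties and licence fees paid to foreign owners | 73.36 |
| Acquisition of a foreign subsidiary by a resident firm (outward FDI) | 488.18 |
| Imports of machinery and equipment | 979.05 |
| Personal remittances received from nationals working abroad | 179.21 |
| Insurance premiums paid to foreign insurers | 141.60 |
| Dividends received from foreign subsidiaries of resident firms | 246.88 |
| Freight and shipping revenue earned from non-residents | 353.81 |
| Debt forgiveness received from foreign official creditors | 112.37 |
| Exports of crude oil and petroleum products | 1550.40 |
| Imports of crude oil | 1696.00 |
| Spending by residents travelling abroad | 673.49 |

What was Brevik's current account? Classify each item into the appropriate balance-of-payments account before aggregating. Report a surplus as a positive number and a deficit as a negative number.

Goods: -979.05 + 1550.40 + 1004.31 - 1696.00 = -120.34
Services: -673.49 + 131.92 - 141.60 + 353.81 - 73.36 = -402.72
Primary income: 246.88 - 255.03 - 139.43 = -147.58
Secondary income: -97.95 + 179.21 = 81.26
Current account = (-120.34) + (-402.72) + (-147.58) + 81.26 = -589.38
(Excluded from the current account — financial account: borrowing by resident firms from foreign banks 458.55, foreign purchases of domestic corporate bonds 849.62, acquisition of a foreign subsidiary by a resident firm (outward FDI) 488.18; capital account: sale of embassy land to a foreign government 37.44, debt forgiveness received from foreign official creditors 112.37.)

-589.38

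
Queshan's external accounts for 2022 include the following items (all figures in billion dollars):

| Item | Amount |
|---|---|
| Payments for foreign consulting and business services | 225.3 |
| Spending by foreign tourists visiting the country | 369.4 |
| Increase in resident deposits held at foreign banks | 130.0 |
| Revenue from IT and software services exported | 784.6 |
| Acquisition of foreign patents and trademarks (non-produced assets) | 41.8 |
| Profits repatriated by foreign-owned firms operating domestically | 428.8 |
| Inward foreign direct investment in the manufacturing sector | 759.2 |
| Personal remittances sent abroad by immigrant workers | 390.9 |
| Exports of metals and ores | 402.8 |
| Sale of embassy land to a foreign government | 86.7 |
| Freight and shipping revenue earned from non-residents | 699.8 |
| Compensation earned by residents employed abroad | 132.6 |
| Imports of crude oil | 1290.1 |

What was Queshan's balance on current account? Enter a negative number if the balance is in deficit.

54.1

Goods: -1290.1 + 402.8 = -887.3
Services: 784.6 + 699.8 - 225.3 + 369.4 = 1628.5
Primary income: -428.8 + 132.6 = -296.2
Secondary income: -390.9
Current account = (-887.3) + 1628.5 + (-296.2) + (-390.9) = 54.1
(Excluded from the current account — financial account: increase in resident deposits held at foreign banks 130.0, inward foreign direct investment in the manufacturing sector 759.2; capital account: acquisition of foreign patents and trademarks (non-produced assets) 41.8, sale of embassy land to a foreign government 86.7.)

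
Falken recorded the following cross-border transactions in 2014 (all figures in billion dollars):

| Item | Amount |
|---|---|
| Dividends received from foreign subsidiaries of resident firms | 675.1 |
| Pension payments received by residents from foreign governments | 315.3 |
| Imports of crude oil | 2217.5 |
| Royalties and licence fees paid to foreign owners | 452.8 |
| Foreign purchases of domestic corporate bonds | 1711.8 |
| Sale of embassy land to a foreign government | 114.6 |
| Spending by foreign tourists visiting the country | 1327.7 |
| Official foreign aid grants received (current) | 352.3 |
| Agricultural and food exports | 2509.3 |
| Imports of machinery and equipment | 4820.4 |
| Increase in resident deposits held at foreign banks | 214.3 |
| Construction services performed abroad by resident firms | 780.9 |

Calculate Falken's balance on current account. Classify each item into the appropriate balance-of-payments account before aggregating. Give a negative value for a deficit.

Goods: -4820.4 - 2217.5 + 2509.3 = -4528.6
Services: -452.8 + 780.9 + 1327.7 = 1655.8
Primary income: 675.1
Secondary income: 352.3 + 315.3 = 667.6
Current account = (-4528.6) + 1655.8 + 675.1 + 667.6 = -1530.1
(Excluded from the current account — financial account: foreign purchases of domestic corporate bonds 1711.8, increase in resident deposits held at foreign banks 214.3; capital account: sale of embassy land to a foreign government 114.6.)

-1530.1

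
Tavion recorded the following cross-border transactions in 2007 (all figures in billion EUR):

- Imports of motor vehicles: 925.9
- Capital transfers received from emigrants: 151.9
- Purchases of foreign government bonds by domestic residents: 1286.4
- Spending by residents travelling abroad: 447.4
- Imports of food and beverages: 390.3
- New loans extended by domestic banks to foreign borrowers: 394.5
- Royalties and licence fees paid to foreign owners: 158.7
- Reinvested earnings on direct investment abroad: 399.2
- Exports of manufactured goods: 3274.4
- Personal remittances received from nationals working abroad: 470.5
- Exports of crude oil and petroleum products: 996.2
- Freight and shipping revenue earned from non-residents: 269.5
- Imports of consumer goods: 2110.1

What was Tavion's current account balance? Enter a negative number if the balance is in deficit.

1377.4

Goods: -925.9 - 390.3 + 996.2 + 3274.4 - 2110.1 = 844.3
Services: -158.7 + 269.5 - 447.4 = -336.6
Primary income: 399.2
Secondary income: 470.5
Current account = 844.3 + (-336.6) + 399.2 + 470.5 = 1377.4
(Excluded from the current account — capital account: capital transfers received from emigrants 151.9; financial account: purchases of foreign government bonds by domestic residents 1286.4, new loans extended by domestic banks to foreign borrowers 394.5.)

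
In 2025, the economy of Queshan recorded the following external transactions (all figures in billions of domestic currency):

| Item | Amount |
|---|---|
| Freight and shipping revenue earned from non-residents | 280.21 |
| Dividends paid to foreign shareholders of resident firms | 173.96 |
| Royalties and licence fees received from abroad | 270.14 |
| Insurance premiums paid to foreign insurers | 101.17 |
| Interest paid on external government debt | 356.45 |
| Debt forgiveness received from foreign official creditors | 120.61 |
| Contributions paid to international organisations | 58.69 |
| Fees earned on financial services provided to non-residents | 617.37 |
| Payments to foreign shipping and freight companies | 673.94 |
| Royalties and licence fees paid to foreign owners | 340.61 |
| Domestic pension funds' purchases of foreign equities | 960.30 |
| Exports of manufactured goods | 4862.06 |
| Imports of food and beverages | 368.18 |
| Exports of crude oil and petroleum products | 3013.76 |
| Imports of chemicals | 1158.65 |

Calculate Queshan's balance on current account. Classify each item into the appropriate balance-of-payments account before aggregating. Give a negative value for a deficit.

5811.89

Goods: 4862.06 - 1158.65 - 368.18 + 3013.76 = 6348.99
Services: 617.37 - 101.17 - 340.61 - 673.94 + 270.14 + 280.21 = 52.00
Primary income: -173.96 - 356.45 = -530.41
Secondary income: -58.69
Current account = 6348.99 + 52.00 + (-530.41) + (-58.69) = 5811.89
(Excluded from the current account — capital account: debt forgiveness received from foreign official creditors 120.61; financial account: domestic pension funds' purchases of foreign equities 960.30.)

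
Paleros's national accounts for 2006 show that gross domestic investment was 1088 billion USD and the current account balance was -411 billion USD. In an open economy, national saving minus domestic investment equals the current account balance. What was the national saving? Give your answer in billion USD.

S - I = CA (net lending to the rest of the world).
S = I + CA = 1088 + (-411) = 677

677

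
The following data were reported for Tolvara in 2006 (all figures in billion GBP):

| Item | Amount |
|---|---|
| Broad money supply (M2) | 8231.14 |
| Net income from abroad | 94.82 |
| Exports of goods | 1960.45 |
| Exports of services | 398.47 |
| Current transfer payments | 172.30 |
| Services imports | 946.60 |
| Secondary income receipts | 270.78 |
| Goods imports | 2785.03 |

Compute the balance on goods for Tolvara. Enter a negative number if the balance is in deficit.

-824.58

Goods balance = 1960.45 - 2785.03 = -824.58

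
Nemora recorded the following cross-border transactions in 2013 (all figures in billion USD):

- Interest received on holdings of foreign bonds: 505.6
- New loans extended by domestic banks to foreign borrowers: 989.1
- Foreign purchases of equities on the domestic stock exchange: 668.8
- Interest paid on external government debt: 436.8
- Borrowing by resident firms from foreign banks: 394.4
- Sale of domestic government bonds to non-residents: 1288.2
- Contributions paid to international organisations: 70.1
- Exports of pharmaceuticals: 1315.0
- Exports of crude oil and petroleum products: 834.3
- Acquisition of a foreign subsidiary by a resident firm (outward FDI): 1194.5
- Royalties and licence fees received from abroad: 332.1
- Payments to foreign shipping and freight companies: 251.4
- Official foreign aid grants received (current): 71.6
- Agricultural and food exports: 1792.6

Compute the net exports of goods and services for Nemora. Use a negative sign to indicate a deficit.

Goods: 1792.6 + 834.3 + 1315.0 = 3941.9
Services: 332.1 - 251.4 = 80.7
Trade balance = 3941.9 + 80.7 = 4022.6
(Excluded from the trade balance — primary income: interest received on holdings of foreign bonds 505.6, interest paid on external government debt 436.8; financial account: new loans extended by domestic banks to foreign borrowers 989.1, foreign purchases of equities on the domestic stock exchange 668.8, borrowing by resident firms from foreign banks 394.4, sale of domestic government bonds to non-residents 1288.2, acquisition of a foreign subsidiary by a resident firm (outward FDI) 1194.5; secondary income: contributions paid to international organisations 70.1, official foreign aid grants received (current) 71.6.)

4022.6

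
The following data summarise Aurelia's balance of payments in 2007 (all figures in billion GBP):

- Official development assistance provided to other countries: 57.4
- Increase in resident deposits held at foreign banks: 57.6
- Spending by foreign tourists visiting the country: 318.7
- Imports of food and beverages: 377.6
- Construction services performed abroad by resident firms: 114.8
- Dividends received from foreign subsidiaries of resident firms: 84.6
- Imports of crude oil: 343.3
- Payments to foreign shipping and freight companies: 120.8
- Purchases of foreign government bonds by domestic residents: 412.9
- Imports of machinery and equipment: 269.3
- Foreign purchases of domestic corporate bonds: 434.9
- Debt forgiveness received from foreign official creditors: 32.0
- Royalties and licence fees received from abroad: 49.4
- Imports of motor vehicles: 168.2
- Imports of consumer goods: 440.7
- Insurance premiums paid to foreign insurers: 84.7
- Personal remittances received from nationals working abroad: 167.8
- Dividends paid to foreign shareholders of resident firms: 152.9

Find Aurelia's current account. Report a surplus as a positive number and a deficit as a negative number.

Goods: -168.2 - 343.3 - 269.3 - 440.7 - 377.6 = -1599.1
Services: -84.7 + 49.4 + 114.8 - 120.8 + 318.7 = 277.4
Primary income: -152.9 + 84.6 = -68.3
Secondary income: -57.4 + 167.8 = 110.4
Current account = (-1599.1) + 277.4 + (-68.3) + 110.4 = -1279.6
(Excluded from the current account — financial account: increase in resident deposits held at foreign banks 57.6, purchases of foreign government bonds by domestic residents 412.9, foreign purchases of domestic corporate bonds 434.9; capital account: debt forgiveness received from foreign official creditors 32.0.)

-1279.6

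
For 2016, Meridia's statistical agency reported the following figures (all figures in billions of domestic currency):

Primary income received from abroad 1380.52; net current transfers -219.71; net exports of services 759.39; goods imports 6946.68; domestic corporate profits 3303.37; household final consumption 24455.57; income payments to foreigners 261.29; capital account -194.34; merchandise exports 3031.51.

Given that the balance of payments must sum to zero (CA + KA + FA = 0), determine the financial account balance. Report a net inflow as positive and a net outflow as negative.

Goods balance = 3031.51 - 6946.68 = -3915.17
Services balance = 759.39
Trade balance (goods + services) = -3915.17 + 759.39 = -3155.78
Net primary income = 1380.52 - 261.29 = 1119.23
Net secondary income = -219.71
Current account = -3155.78 + 1119.23 + (-219.71) = -2256.26
Financial account = -(-2256.26 + (-194.34)) = 2450.60

2450.60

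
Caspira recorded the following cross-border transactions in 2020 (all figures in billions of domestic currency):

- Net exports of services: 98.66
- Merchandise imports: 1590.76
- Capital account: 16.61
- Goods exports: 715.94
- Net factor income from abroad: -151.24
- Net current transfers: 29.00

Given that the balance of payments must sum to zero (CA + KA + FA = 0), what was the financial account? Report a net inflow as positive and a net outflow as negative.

881.79

Goods balance = 715.94 - 1590.76 = -874.82
Services balance = 98.66
Trade balance (goods + services) = -874.82 + 98.66 = -776.16
Net primary income = -151.24
Net secondary income = 29.00
Current account = -776.16 + (-151.24) + 29.00 = -898.40
Financial account = -(-898.40 + 16.61) = 881.79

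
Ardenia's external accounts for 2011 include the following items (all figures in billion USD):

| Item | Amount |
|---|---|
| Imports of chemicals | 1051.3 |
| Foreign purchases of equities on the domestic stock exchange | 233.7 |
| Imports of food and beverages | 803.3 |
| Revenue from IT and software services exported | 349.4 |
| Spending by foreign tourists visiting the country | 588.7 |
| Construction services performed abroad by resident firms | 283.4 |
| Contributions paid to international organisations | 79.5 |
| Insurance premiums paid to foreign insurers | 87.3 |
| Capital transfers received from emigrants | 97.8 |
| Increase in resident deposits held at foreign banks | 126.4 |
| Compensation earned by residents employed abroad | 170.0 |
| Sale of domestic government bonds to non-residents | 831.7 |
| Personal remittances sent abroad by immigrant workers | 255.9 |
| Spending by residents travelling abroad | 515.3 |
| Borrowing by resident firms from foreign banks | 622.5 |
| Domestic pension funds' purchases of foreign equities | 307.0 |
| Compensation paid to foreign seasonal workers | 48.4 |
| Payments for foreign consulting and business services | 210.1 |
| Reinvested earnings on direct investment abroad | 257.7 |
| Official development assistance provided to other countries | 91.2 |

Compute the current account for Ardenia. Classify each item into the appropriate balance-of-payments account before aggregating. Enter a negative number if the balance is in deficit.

Goods: -1051.3 - 803.3 = -1854.6
Services: 283.4 + 588.7 - 87.3 + 349.4 - 515.3 - 210.1 = 408.8
Primary income: 257.7 - 48.4 + 170.0 = 379.3
Secondary income: -79.5 - 255.9 - 91.2 = -426.6
Current account = (-1854.6) + 408.8 + 379.3 + (-426.6) = -1493.1
(Excluded from the current account — financial account: foreign purchases of equities on the domestic stock exchange 233.7, increase in resident deposits held at foreign banks 126.4, sale of domestic government bonds to non-residents 831.7, borrowing by resident firms from foreign banks 622.5, domestic pension funds' purchases of foreign equities 307.0; capital account: capital transfers received from emigrants 97.8.)

-1493.1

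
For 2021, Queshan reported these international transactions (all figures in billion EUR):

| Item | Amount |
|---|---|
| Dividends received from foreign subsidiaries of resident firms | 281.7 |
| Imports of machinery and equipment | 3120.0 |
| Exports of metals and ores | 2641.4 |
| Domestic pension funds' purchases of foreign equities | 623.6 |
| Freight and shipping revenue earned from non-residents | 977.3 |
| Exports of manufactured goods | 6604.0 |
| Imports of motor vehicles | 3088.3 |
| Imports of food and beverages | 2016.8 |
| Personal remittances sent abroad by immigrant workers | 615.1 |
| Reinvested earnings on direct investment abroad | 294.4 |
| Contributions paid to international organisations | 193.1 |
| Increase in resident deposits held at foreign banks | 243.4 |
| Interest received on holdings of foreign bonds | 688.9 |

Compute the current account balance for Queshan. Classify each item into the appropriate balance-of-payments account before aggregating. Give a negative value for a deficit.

Goods: -2016.8 + 6604.0 + 2641.4 - 3120.0 - 3088.3 = 1020.3
Services: 977.3
Primary income: 281.7 + 294.4 + 688.9 = 1265.0
Secondary income: -615.1 - 193.1 = -808.2
Current account = 1020.3 + 977.3 + 1265.0 + (-808.2) = 2454.4
(Excluded from the current account — financial account: domestic pension funds' purchases of foreign equities 623.6, increase in resident deposits held at foreign banks 243.4.)

2454.4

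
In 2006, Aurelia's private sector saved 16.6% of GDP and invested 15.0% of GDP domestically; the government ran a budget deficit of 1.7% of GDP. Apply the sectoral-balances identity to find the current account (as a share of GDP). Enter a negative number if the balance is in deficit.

-0.1

By the sectoral-balances identity, CA = (S_private - I) + (T - G).
Private balance = 16.6 - 15.0 = 1.6
Government balance (T - G) = -1.7
CA = 1.6 + (-1.7) = -0.1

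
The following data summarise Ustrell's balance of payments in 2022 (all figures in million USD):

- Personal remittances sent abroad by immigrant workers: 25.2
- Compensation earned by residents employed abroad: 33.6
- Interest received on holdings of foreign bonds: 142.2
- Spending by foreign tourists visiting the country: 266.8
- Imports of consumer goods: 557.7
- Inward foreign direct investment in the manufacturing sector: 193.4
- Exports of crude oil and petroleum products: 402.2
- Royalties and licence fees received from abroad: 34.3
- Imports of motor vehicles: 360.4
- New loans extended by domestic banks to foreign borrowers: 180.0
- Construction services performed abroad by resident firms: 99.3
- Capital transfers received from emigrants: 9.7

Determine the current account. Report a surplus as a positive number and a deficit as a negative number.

Goods: -360.4 - 557.7 + 402.2 = -515.9
Services: 266.8 + 99.3 + 34.3 = 400.4
Primary income: 33.6 + 142.2 = 175.8
Secondary income: -25.2
Current account = (-515.9) + 400.4 + 175.8 + (-25.2) = 35.1
(Excluded from the current account — financial account: inward foreign direct investment in the manufacturing sector 193.4, new loans extended by domestic banks to foreign borrowers 180.0; capital account: capital transfers received from emigrants 9.7.)

35.1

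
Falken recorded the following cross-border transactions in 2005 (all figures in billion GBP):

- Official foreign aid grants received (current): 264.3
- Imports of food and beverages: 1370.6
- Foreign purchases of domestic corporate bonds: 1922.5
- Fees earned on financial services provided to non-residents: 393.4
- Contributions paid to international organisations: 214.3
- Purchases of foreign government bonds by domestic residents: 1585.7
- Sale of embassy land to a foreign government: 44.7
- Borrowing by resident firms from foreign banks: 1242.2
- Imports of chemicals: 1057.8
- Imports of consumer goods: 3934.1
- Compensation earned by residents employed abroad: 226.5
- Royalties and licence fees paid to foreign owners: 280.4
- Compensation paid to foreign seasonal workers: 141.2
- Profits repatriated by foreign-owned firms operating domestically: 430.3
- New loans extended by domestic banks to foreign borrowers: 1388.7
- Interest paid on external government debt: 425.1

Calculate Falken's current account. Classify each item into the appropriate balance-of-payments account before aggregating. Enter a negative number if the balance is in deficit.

Goods: -1057.8 - 1370.6 - 3934.1 = -6362.5
Services: -280.4 + 393.4 = 113.0
Primary income: -425.1 - 141.2 + 226.5 - 430.3 = -770.1
Secondary income: -214.3 + 264.3 = 50.0
Current account = (-6362.5) + 113.0 + (-770.1) + 50.0 = -6969.6
(Excluded from the current account — financial account: foreign purchases of domestic corporate bonds 1922.5, purchases of foreign government bonds by domestic residents 1585.7, borrowing by resident firms from foreign banks 1242.2, new loans extended by domestic banks to foreign borrowers 1388.7; capital account: sale of embassy land to a foreign government 44.7.)

-6969.6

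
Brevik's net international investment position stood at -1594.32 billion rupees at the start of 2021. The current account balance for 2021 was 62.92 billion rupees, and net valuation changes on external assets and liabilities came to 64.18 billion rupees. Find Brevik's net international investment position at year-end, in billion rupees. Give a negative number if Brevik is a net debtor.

-1467.22

Change in NIIP = current account + net valuation change = 62.92 + 64.18 = 127.10
End-of-year NIIP = -1594.32 + 127.10 = -1467.22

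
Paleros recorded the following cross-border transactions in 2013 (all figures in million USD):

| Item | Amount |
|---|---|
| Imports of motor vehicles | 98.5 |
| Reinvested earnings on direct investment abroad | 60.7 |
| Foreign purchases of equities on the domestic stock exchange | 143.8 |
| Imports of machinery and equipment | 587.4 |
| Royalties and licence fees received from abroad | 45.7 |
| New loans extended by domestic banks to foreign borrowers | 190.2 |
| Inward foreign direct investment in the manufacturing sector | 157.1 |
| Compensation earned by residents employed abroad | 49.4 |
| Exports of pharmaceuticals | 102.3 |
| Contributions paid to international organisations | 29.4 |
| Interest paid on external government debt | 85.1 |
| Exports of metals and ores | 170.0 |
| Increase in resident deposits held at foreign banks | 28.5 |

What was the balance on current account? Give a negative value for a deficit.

-372.3

Goods: -98.5 + 170.0 - 587.4 + 102.3 = -413.6
Services: 45.7
Primary income: 60.7 + 49.4 - 85.1 = 25.0
Secondary income: -29.4
Current account = (-413.6) + 45.7 + 25.0 + (-29.4) = -372.3
(Excluded from the current account — financial account: foreign purchases of equities on the domestic stock exchange 143.8, new loans extended by domestic banks to foreign borrowers 190.2, inward foreign direct investment in the manufacturing sector 157.1, increase in resident deposits held at foreign banks 28.5.)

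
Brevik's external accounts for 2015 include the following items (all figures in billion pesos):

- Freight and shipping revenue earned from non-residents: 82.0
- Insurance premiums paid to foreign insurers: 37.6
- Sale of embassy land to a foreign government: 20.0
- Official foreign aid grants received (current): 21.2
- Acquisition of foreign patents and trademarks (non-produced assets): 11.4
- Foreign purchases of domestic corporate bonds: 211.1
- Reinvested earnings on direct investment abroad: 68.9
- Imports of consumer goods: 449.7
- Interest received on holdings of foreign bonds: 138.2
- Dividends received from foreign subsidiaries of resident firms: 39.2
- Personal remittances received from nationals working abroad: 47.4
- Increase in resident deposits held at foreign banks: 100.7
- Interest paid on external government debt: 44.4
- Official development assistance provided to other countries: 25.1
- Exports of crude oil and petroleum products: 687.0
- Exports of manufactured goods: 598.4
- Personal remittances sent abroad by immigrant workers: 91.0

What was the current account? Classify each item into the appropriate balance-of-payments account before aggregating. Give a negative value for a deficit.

Goods: 598.4 - 449.7 + 687.0 = 835.7
Services: 82.0 - 37.6 = 44.4
Primary income: 138.2 + 68.9 - 44.4 + 39.2 = 201.9
Secondary income: 47.4 - 25.1 - 91.0 + 21.2 = -47.5
Current account = 835.7 + 44.4 + 201.9 + (-47.5) = 1034.5
(Excluded from the current account — capital account: sale of embassy land to a foreign government 20.0, acquisition of foreign patents and trademarks (non-produced assets) 11.4; financial account: foreign purchases of domestic corporate bonds 211.1, increase in resident deposits held at foreign banks 100.7.)

1034.5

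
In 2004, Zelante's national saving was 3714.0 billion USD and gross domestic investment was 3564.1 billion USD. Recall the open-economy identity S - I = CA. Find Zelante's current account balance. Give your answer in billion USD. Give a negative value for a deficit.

149.9

CA = S - I = 3714.0 - 3564.1 = 149.9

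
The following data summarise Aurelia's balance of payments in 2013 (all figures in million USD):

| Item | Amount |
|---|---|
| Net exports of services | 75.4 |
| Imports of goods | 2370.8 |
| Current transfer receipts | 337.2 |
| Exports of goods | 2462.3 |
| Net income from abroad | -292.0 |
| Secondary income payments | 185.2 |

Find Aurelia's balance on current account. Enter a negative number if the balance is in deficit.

26.9

Goods balance = 2462.3 - 2370.8 = 91.5
Services balance = 75.4
Trade balance (goods + services) = 91.5 + 75.4 = 166.9
Net primary income = -292.0
Net secondary income = 337.2 - 185.2 = 152.0
Current account = 166.9 + (-292.0) + 152.0 = 26.9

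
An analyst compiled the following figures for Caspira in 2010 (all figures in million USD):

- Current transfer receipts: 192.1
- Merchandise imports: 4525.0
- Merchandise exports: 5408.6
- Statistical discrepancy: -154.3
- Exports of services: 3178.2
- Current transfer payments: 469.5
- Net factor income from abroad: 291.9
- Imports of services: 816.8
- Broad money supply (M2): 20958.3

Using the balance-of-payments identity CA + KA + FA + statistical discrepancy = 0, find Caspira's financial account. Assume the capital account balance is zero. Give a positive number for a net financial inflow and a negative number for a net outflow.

-3105.2

Goods balance = 5408.6 - 4525.0 = 883.6
Services balance = 3178.2 - 816.8 = 2361.4
Trade balance (goods + services) = 883.6 + 2361.4 = 3245.0
Net primary income = 291.9
Net secondary income = 192.1 - 469.5 = -277.4
Current account = 3245.0 + 291.9 + (-277.4) = 3259.5
Financial account = -(3259.5 + (-154.3)) = -3105.2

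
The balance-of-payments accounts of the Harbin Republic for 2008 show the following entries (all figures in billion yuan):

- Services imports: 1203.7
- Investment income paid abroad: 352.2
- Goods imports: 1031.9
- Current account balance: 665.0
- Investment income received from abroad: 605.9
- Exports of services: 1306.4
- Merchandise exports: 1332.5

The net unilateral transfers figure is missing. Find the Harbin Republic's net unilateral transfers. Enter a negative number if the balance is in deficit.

Current account = goods balance + services balance + net primary income + net secondary income
Sum of the known components = 657.0
Net unilateral transfers = CA - (known components) = 665.0 - 657.0 = 8.0

8.0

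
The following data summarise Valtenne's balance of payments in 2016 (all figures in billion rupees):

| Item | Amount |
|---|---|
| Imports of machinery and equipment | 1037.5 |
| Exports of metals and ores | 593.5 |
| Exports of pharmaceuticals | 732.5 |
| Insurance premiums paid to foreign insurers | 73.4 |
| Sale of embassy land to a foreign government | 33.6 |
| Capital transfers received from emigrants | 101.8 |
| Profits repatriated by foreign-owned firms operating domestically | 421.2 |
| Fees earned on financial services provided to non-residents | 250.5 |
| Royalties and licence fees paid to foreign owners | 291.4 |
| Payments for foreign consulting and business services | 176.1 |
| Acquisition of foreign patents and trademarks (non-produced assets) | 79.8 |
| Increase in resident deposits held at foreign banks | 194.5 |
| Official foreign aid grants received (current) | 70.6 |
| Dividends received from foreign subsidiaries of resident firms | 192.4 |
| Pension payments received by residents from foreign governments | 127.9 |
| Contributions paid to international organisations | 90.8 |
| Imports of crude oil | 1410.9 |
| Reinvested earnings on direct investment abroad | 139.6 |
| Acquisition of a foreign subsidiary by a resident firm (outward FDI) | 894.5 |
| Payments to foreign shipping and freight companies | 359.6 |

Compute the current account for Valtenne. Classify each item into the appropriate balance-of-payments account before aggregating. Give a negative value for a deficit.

-1753.9

Goods: 732.5 - 1410.9 + 593.5 - 1037.5 = -1122.4
Services: -359.6 - 73.4 + 250.5 - 291.4 - 176.1 = -650.0
Primary income: 192.4 + 139.6 - 421.2 = -89.2
Secondary income: 127.9 - 90.8 + 70.6 = 107.7
Current account = (-1122.4) + (-650.0) + (-89.2) + 107.7 = -1753.9
(Excluded from the current account — capital account: sale of embassy land to a foreign government 33.6, capital transfers received from emigrants 101.8, acquisition of foreign patents and trademarks (non-produced assets) 79.8; financial account: increase in resident deposits held at foreign banks 194.5, acquisition of a foreign subsidiary by a resident firm (outward FDI) 894.5.)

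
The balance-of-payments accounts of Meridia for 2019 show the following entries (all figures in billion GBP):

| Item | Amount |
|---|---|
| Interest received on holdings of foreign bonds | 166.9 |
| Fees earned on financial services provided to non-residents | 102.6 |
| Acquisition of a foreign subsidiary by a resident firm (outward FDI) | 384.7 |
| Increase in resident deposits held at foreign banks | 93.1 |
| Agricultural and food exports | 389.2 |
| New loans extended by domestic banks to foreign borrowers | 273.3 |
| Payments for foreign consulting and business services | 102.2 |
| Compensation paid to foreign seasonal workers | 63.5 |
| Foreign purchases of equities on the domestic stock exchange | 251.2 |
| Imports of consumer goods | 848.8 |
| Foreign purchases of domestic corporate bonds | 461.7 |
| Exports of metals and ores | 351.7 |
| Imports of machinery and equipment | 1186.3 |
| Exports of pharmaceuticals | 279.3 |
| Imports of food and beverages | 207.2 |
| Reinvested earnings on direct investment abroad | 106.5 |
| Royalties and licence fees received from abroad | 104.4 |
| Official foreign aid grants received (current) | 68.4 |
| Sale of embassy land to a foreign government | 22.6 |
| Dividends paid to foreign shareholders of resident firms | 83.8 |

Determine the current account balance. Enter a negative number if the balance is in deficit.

-922.8

Goods: 279.3 - 848.8 + 389.2 - 1186.3 + 351.7 - 207.2 = -1222.1
Services: 102.6 - 102.2 + 104.4 = 104.8
Primary income: -63.5 + 106.5 - 83.8 + 166.9 = 126.1
Secondary income: 68.4
Current account = (-1222.1) + 104.8 + 126.1 + 68.4 = -922.8
(Excluded from the current account — financial account: acquisition of a foreign subsidiary by a resident firm (outward FDI) 384.7, increase in resident deposits held at foreign banks 93.1, new loans extended by domestic banks to foreign borrowers 273.3, foreign purchases of equities on the domestic stock exchange 251.2, foreign purchases of domestic corporate bonds 461.7; capital account: sale of embassy land to a foreign government 22.6.)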